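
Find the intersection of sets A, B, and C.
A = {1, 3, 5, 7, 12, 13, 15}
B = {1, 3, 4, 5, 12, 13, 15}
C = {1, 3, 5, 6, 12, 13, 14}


Set A = {1, 3, 5, 7, 12, 13, 15}
Set B = {1, 3, 4, 5, 12, 13, 15}
Set C = {1, 3, 5, 6, 12, 13, 14}
First, A ∩ B = {1, 3, 5, 12, 13, 15}
Then, (A ∩ B) ∩ C = {1, 3, 5, 12, 13}

{1, 3, 5, 12, 13}


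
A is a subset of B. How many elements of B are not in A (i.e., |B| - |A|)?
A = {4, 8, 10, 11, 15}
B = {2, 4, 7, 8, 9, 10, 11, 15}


Set A = {4, 8, 10, 11, 15}, |A| = 5
Set B = {2, 4, 7, 8, 9, 10, 11, 15}, |B| = 8
Since A ⊆ B: B \ A = {2, 7, 9}
|B| - |A| = 8 - 5 = 3

3


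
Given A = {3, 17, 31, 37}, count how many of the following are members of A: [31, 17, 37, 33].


Set A = {3, 17, 31, 37}
Candidates: [31, 17, 37, 33]
Check each candidate:
31 ∈ A, 17 ∈ A, 37 ∈ A, 33 ∉ A
Count of candidates in A: 3

3


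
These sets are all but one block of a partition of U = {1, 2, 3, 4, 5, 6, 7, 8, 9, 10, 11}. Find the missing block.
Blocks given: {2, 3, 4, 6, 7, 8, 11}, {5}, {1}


U = {1, 2, 3, 4, 5, 6, 7, 8, 9, 10, 11}
Shown blocks: {2, 3, 4, 6, 7, 8, 11}, {5}, {1}
A partition's blocks are pairwise disjoint and cover U, so the missing block = U \ (union of shown blocks).
Union of shown blocks: {1, 2, 3, 4, 5, 6, 7, 8, 11}
Missing block = U \ (union) = {9, 10}

{9, 10}


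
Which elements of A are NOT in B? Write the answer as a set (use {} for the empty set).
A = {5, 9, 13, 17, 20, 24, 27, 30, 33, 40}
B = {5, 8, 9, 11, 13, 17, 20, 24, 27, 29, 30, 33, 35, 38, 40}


Set A = {5, 9, 13, 17, 20, 24, 27, 30, 33, 40}
Set B = {5, 8, 9, 11, 13, 17, 20, 24, 27, 29, 30, 33, 35, 38, 40}
Check each element of A against B:
5 ∈ B, 9 ∈ B, 13 ∈ B, 17 ∈ B, 20 ∈ B, 24 ∈ B, 27 ∈ B, 30 ∈ B, 33 ∈ B, 40 ∈ B
Elements of A not in B: {}

{}


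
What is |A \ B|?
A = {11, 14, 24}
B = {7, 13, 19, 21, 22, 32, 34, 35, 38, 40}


Set A = {11, 14, 24}
Set B = {7, 13, 19, 21, 22, 32, 34, 35, 38, 40}
A \ B = {11, 14, 24}
|A \ B| = 3

3


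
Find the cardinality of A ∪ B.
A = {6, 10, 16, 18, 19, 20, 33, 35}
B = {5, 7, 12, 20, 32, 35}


Set A = {6, 10, 16, 18, 19, 20, 33, 35}, |A| = 8
Set B = {5, 7, 12, 20, 32, 35}, |B| = 6
A ∩ B = {20, 35}, |A ∩ B| = 2
|A ∪ B| = |A| + |B| - |A ∩ B| = 8 + 6 - 2 = 12

12


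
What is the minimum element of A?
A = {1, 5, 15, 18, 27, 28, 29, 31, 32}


Set A = {1, 5, 15, 18, 27, 28, 29, 31, 32}
Elements in ascending order: 1, 5, 15, 18, 27, 28, 29, 31, 32
The smallest element is 1.

1


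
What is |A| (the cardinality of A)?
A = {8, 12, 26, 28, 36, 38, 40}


Set A = {8, 12, 26, 28, 36, 38, 40}
Listing elements: 8, 12, 26, 28, 36, 38, 40
Counting: 7 elements
|A| = 7

7


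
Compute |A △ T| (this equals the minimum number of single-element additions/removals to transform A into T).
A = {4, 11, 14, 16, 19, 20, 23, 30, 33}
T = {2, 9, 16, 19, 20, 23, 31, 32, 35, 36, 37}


Set A = {4, 11, 14, 16, 19, 20, 23, 30, 33}
Set T = {2, 9, 16, 19, 20, 23, 31, 32, 35, 36, 37}
Elements to remove from A (in A, not in T): {4, 11, 14, 30, 33} → 5 removals
Elements to add to A (in T, not in A): {2, 9, 31, 32, 35, 36, 37} → 7 additions
Total edits = 5 + 7 = 12

12


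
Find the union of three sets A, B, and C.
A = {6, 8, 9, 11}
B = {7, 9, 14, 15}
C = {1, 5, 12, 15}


Set A = {6, 8, 9, 11}
Set B = {7, 9, 14, 15}
Set C = {1, 5, 12, 15}
First, A ∪ B = {6, 7, 8, 9, 11, 14, 15}
Then, (A ∪ B) ∪ C = {1, 5, 6, 7, 8, 9, 11, 12, 14, 15}

{1, 5, 6, 7, 8, 9, 11, 12, 14, 15}


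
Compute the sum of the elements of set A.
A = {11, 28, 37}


Set A = {11, 28, 37}
Sum = 11 + 28 + 37 = 76

76


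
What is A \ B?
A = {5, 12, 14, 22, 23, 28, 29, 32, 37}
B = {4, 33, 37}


Set A = {5, 12, 14, 22, 23, 28, 29, 32, 37}
Set B = {4, 33, 37}
A \ B includes elements in A that are not in B.
Check each element of A:
5 (not in B, keep), 12 (not in B, keep), 14 (not in B, keep), 22 (not in B, keep), 23 (not in B, keep), 28 (not in B, keep), 29 (not in B, keep), 32 (not in B, keep), 37 (in B, remove)
A \ B = {5, 12, 14, 22, 23, 28, 29, 32}

{5, 12, 14, 22, 23, 28, 29, 32}


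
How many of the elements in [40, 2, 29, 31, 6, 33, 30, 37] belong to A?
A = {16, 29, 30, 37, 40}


Set A = {16, 29, 30, 37, 40}
Candidates: [40, 2, 29, 31, 6, 33, 30, 37]
Check each candidate:
40 ∈ A, 2 ∉ A, 29 ∈ A, 31 ∉ A, 6 ∉ A, 33 ∉ A, 30 ∈ A, 37 ∈ A
Count of candidates in A: 4

4


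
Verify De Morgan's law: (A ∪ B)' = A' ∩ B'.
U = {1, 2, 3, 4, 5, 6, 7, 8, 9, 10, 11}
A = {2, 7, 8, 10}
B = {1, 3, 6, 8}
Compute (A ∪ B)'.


U = {1, 2, 3, 4, 5, 6, 7, 8, 9, 10, 11}
A = {2, 7, 8, 10}, B = {1, 3, 6, 8}
A ∪ B = {1, 2, 3, 6, 7, 8, 10}
(A ∪ B)' = U \ (A ∪ B) = {4, 5, 9, 11}
Verification via A' ∩ B': A' = {1, 3, 4, 5, 6, 9, 11}, B' = {2, 4, 5, 7, 9, 10, 11}
A' ∩ B' = {4, 5, 9, 11} ✓

{4, 5, 9, 11}


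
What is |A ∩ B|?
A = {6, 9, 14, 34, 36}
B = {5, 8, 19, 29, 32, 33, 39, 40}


Set A = {6, 9, 14, 34, 36}
Set B = {5, 8, 19, 29, 32, 33, 39, 40}
A ∩ B = {}
|A ∩ B| = 0

0


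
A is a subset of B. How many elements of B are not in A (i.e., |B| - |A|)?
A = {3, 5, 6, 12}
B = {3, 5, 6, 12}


Set A = {3, 5, 6, 12}, |A| = 4
Set B = {3, 5, 6, 12}, |B| = 4
Since A ⊆ B: B \ A = {}
|B| - |A| = 4 - 4 = 0

0


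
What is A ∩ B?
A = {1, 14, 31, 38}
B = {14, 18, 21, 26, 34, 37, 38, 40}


Set A = {1, 14, 31, 38}
Set B = {14, 18, 21, 26, 34, 37, 38, 40}
A ∩ B includes only elements in both sets.
Check each element of A against B:
1 ✗, 14 ✓, 31 ✗, 38 ✓
A ∩ B = {14, 38}

{14, 38}


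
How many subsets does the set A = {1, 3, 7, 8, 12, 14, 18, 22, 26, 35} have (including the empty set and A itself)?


Set A = {1, 3, 7, 8, 12, 14, 18, 22, 26, 35}
|A| = 10
The power set P(A) contains all subsets of A.
|P(A)| = 2^|A| = 2^10 = 1024

1024


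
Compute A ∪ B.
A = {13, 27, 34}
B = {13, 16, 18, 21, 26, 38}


Set A = {13, 27, 34}
Set B = {13, 16, 18, 21, 26, 38}
A ∪ B includes all elements in either set.
Elements from A: {13, 27, 34}
Elements from B not already included: {16, 18, 21, 26, 38}
A ∪ B = {13, 16, 18, 21, 26, 27, 34, 38}

{13, 16, 18, 21, 26, 27, 34, 38}


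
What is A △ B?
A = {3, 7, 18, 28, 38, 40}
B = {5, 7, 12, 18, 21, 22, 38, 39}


Set A = {3, 7, 18, 28, 38, 40}
Set B = {5, 7, 12, 18, 21, 22, 38, 39}
A △ B = (A \ B) ∪ (B \ A)
Elements in A but not B: {3, 28, 40}
Elements in B but not A: {5, 12, 21, 22, 39}
A △ B = {3, 5, 12, 21, 22, 28, 39, 40}

{3, 5, 12, 21, 22, 28, 39, 40}


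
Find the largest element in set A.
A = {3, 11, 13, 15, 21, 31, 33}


Set A = {3, 11, 13, 15, 21, 31, 33}
Elements in ascending order: 3, 11, 13, 15, 21, 31, 33
The largest element is 33.

33


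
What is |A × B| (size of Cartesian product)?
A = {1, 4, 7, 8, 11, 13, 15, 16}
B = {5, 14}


Set A = {1, 4, 7, 8, 11, 13, 15, 16} has 8 elements.
Set B = {5, 14} has 2 elements.
|A × B| = |A| × |B| = 8 × 2 = 16

16


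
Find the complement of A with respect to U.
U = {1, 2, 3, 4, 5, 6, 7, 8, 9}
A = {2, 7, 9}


Universal set U = {1, 2, 3, 4, 5, 6, 7, 8, 9}
Set A = {2, 7, 9}
A' = U \ A = elements in U but not in A
Checking each element of U:
1 (not in A, include), 2 (in A, exclude), 3 (not in A, include), 4 (not in A, include), 5 (not in A, include), 6 (not in A, include), 7 (in A, exclude), 8 (not in A, include), 9 (in A, exclude)
A' = {1, 3, 4, 5, 6, 8}

{1, 3, 4, 5, 6, 8}


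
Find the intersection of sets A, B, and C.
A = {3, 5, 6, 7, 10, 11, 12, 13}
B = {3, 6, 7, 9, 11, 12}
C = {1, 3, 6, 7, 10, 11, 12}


Set A = {3, 5, 6, 7, 10, 11, 12, 13}
Set B = {3, 6, 7, 9, 11, 12}
Set C = {1, 3, 6, 7, 10, 11, 12}
First, A ∩ B = {3, 6, 7, 11, 12}
Then, (A ∩ B) ∩ C = {3, 6, 7, 11, 12}

{3, 6, 7, 11, 12}


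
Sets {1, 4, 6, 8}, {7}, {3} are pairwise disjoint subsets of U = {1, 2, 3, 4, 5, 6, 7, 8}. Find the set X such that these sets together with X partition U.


U = {1, 2, 3, 4, 5, 6, 7, 8}
Shown blocks: {1, 4, 6, 8}, {7}, {3}
A partition's blocks are pairwise disjoint and cover U, so the missing block = U \ (union of shown blocks).
Union of shown blocks: {1, 3, 4, 6, 7, 8}
Missing block = U \ (union) = {2, 5}

{2, 5}


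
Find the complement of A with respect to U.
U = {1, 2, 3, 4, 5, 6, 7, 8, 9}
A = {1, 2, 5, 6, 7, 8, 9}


Universal set U = {1, 2, 3, 4, 5, 6, 7, 8, 9}
Set A = {1, 2, 5, 6, 7, 8, 9}
A' = U \ A = elements in U but not in A
Checking each element of U:
1 (in A, exclude), 2 (in A, exclude), 3 (not in A, include), 4 (not in A, include), 5 (in A, exclude), 6 (in A, exclude), 7 (in A, exclude), 8 (in A, exclude), 9 (in A, exclude)
A' = {3, 4}

{3, 4}


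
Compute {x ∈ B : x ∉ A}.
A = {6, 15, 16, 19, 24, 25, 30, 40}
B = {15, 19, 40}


Set A = {6, 15, 16, 19, 24, 25, 30, 40}
Set B = {15, 19, 40}
Check each element of B against A:
15 ∈ A, 19 ∈ A, 40 ∈ A
Elements of B not in A: {}

{}


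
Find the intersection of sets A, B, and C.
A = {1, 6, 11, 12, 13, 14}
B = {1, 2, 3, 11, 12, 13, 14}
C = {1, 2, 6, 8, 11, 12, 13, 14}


Set A = {1, 6, 11, 12, 13, 14}
Set B = {1, 2, 3, 11, 12, 13, 14}
Set C = {1, 2, 6, 8, 11, 12, 13, 14}
First, A ∩ B = {1, 11, 12, 13, 14}
Then, (A ∩ B) ∩ C = {1, 11, 12, 13, 14}

{1, 11, 12, 13, 14}


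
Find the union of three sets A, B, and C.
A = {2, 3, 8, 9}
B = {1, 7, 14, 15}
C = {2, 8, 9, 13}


Set A = {2, 3, 8, 9}
Set B = {1, 7, 14, 15}
Set C = {2, 8, 9, 13}
First, A ∪ B = {1, 2, 3, 7, 8, 9, 14, 15}
Then, (A ∪ B) ∪ C = {1, 2, 3, 7, 8, 9, 13, 14, 15}

{1, 2, 3, 7, 8, 9, 13, 14, 15}


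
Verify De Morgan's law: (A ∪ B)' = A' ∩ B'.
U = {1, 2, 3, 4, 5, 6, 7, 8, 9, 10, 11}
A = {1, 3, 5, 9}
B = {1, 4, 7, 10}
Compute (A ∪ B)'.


U = {1, 2, 3, 4, 5, 6, 7, 8, 9, 10, 11}
A = {1, 3, 5, 9}, B = {1, 4, 7, 10}
A ∪ B = {1, 3, 4, 5, 7, 9, 10}
(A ∪ B)' = U \ (A ∪ B) = {2, 6, 8, 11}
Verification via A' ∩ B': A' = {2, 4, 6, 7, 8, 10, 11}, B' = {2, 3, 5, 6, 8, 9, 11}
A' ∩ B' = {2, 6, 8, 11} ✓

{2, 6, 8, 11}


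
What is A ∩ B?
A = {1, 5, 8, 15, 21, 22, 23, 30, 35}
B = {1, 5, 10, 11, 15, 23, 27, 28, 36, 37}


Set A = {1, 5, 8, 15, 21, 22, 23, 30, 35}
Set B = {1, 5, 10, 11, 15, 23, 27, 28, 36, 37}
A ∩ B includes only elements in both sets.
Check each element of A against B:
1 ✓, 5 ✓, 8 ✗, 15 ✓, 21 ✗, 22 ✗, 23 ✓, 30 ✗, 35 ✗
A ∩ B = {1, 5, 15, 23}

{1, 5, 15, 23}


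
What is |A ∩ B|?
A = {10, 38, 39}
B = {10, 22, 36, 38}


Set A = {10, 38, 39}
Set B = {10, 22, 36, 38}
A ∩ B = {10, 38}
|A ∩ B| = 2

2


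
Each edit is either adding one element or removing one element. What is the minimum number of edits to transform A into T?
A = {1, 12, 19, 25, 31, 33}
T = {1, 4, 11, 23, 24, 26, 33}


Set A = {1, 12, 19, 25, 31, 33}
Set T = {1, 4, 11, 23, 24, 26, 33}
Elements to remove from A (in A, not in T): {12, 19, 25, 31} → 4 removals
Elements to add to A (in T, not in A): {4, 11, 23, 24, 26} → 5 additions
Total edits = 4 + 5 = 9

9


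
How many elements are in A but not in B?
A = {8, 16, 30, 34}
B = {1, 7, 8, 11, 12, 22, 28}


Set A = {8, 16, 30, 34}
Set B = {1, 7, 8, 11, 12, 22, 28}
A \ B = {16, 30, 34}
|A \ B| = 3

3


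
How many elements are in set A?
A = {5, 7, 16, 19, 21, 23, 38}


Set A = {5, 7, 16, 19, 21, 23, 38}
Listing elements: 5, 7, 16, 19, 21, 23, 38
Counting: 7 elements
|A| = 7

7


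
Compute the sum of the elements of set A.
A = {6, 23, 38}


Set A = {6, 23, 38}
Sum = 6 + 23 + 38 = 67

67


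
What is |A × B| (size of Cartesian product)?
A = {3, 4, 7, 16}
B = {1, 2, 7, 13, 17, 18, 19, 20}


Set A = {3, 4, 7, 16} has 4 elements.
Set B = {1, 2, 7, 13, 17, 18, 19, 20} has 8 elements.
|A × B| = |A| × |B| = 4 × 8 = 32

32


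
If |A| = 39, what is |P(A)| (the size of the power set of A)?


The set has 39 elements.
The power set contains all possible subsets.
|P(A)| = 2^|A| = 2^39 = 549755813888

549755813888


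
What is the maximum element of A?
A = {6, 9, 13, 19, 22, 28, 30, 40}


Set A = {6, 9, 13, 19, 22, 28, 30, 40}
Elements in ascending order: 6, 9, 13, 19, 22, 28, 30, 40
The largest element is 40.

40


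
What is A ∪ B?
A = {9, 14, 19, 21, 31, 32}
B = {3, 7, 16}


Set A = {9, 14, 19, 21, 31, 32}
Set B = {3, 7, 16}
A ∪ B includes all elements in either set.
Elements from A: {9, 14, 19, 21, 31, 32}
Elements from B not already included: {3, 7, 16}
A ∪ B = {3, 7, 9, 14, 16, 19, 21, 31, 32}

{3, 7, 9, 14, 16, 19, 21, 31, 32}


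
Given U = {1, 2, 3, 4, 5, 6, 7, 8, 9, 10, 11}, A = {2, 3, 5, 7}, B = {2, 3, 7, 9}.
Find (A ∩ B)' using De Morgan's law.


U = {1, 2, 3, 4, 5, 6, 7, 8, 9, 10, 11}
A = {2, 3, 5, 7}, B = {2, 3, 7, 9}
A ∩ B = {2, 3, 7}
(A ∩ B)' = U \ (A ∩ B) = {1, 4, 5, 6, 8, 9, 10, 11}
Verification via A' ∪ B': A' = {1, 4, 6, 8, 9, 10, 11}, B' = {1, 4, 5, 6, 8, 10, 11}
A' ∪ B' = {1, 4, 5, 6, 8, 9, 10, 11} ✓

{1, 4, 5, 6, 8, 9, 10, 11}


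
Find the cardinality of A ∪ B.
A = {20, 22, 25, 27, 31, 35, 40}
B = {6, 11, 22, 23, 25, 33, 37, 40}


Set A = {20, 22, 25, 27, 31, 35, 40}, |A| = 7
Set B = {6, 11, 22, 23, 25, 33, 37, 40}, |B| = 8
A ∩ B = {22, 25, 40}, |A ∩ B| = 3
|A ∪ B| = |A| + |B| - |A ∩ B| = 7 + 8 - 3 = 12

12


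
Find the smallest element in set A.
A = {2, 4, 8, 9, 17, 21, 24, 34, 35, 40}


Set A = {2, 4, 8, 9, 17, 21, 24, 34, 35, 40}
Elements in ascending order: 2, 4, 8, 9, 17, 21, 24, 34, 35, 40
The smallest element is 2.

2


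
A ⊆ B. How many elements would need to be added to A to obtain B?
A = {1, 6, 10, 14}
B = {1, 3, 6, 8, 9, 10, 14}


Set A = {1, 6, 10, 14}, |A| = 4
Set B = {1, 3, 6, 8, 9, 10, 14}, |B| = 7
Since A ⊆ B: B \ A = {3, 8, 9}
|B| - |A| = 7 - 4 = 3

3


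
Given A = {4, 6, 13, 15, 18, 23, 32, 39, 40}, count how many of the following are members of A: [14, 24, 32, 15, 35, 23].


Set A = {4, 6, 13, 15, 18, 23, 32, 39, 40}
Candidates: [14, 24, 32, 15, 35, 23]
Check each candidate:
14 ∉ A, 24 ∉ A, 32 ∈ A, 15 ∈ A, 35 ∉ A, 23 ∈ A
Count of candidates in A: 3

3


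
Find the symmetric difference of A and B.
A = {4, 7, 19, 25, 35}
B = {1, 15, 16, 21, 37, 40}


Set A = {4, 7, 19, 25, 35}
Set B = {1, 15, 16, 21, 37, 40}
A △ B = (A \ B) ∪ (B \ A)
Elements in A but not B: {4, 7, 19, 25, 35}
Elements in B but not A: {1, 15, 16, 21, 37, 40}
A △ B = {1, 4, 7, 15, 16, 19, 21, 25, 35, 37, 40}

{1, 4, 7, 15, 16, 19, 21, 25, 35, 37, 40}


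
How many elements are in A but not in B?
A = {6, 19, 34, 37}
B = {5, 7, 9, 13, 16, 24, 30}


Set A = {6, 19, 34, 37}
Set B = {5, 7, 9, 13, 16, 24, 30}
A \ B = {6, 19, 34, 37}
|A \ B| = 4

4


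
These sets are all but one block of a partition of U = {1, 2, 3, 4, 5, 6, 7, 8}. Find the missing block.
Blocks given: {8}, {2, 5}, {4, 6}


U = {1, 2, 3, 4, 5, 6, 7, 8}
Shown blocks: {8}, {2, 5}, {4, 6}
A partition's blocks are pairwise disjoint and cover U, so the missing block = U \ (union of shown blocks).
Union of shown blocks: {2, 4, 5, 6, 8}
Missing block = U \ (union) = {1, 3, 7}

{1, 3, 7}


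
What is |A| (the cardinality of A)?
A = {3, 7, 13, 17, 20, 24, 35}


Set A = {3, 7, 13, 17, 20, 24, 35}
Listing elements: 3, 7, 13, 17, 20, 24, 35
Counting: 7 elements
|A| = 7

7


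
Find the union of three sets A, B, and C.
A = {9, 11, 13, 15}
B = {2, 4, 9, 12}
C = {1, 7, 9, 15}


Set A = {9, 11, 13, 15}
Set B = {2, 4, 9, 12}
Set C = {1, 7, 9, 15}
First, A ∪ B = {2, 4, 9, 11, 12, 13, 15}
Then, (A ∪ B) ∪ C = {1, 2, 4, 7, 9, 11, 12, 13, 15}

{1, 2, 4, 7, 9, 11, 12, 13, 15}


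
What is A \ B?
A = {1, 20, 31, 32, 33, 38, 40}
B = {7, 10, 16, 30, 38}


Set A = {1, 20, 31, 32, 33, 38, 40}
Set B = {7, 10, 16, 30, 38}
A \ B includes elements in A that are not in B.
Check each element of A:
1 (not in B, keep), 20 (not in B, keep), 31 (not in B, keep), 32 (not in B, keep), 33 (not in B, keep), 38 (in B, remove), 40 (not in B, keep)
A \ B = {1, 20, 31, 32, 33, 40}

{1, 20, 31, 32, 33, 40}


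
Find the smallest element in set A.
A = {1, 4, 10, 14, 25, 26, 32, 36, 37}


Set A = {1, 4, 10, 14, 25, 26, 32, 36, 37}
Elements in ascending order: 1, 4, 10, 14, 25, 26, 32, 36, 37
The smallest element is 1.

1


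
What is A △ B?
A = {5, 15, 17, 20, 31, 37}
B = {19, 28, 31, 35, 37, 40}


Set A = {5, 15, 17, 20, 31, 37}
Set B = {19, 28, 31, 35, 37, 40}
A △ B = (A \ B) ∪ (B \ A)
Elements in A but not B: {5, 15, 17, 20}
Elements in B but not A: {19, 28, 35, 40}
A △ B = {5, 15, 17, 19, 20, 28, 35, 40}

{5, 15, 17, 19, 20, 28, 35, 40}


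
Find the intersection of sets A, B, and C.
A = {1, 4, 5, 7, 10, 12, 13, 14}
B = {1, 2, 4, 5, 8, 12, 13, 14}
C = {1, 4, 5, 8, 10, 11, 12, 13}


Set A = {1, 4, 5, 7, 10, 12, 13, 14}
Set B = {1, 2, 4, 5, 8, 12, 13, 14}
Set C = {1, 4, 5, 8, 10, 11, 12, 13}
First, A ∩ B = {1, 4, 5, 12, 13, 14}
Then, (A ∩ B) ∩ C = {1, 4, 5, 12, 13}

{1, 4, 5, 12, 13}


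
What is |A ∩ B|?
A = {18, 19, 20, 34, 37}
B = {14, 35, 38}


Set A = {18, 19, 20, 34, 37}
Set B = {14, 35, 38}
A ∩ B = {}
|A ∩ B| = 0

0


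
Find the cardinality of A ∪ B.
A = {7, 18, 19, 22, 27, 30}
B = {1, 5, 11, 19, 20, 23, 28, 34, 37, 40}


Set A = {7, 18, 19, 22, 27, 30}, |A| = 6
Set B = {1, 5, 11, 19, 20, 23, 28, 34, 37, 40}, |B| = 10
A ∩ B = {19}, |A ∩ B| = 1
|A ∪ B| = |A| + |B| - |A ∩ B| = 6 + 10 - 1 = 15

15


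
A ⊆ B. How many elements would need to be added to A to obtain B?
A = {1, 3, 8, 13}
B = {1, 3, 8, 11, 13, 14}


Set A = {1, 3, 8, 13}, |A| = 4
Set B = {1, 3, 8, 11, 13, 14}, |B| = 6
Since A ⊆ B: B \ A = {11, 14}
|B| - |A| = 6 - 4 = 2

2


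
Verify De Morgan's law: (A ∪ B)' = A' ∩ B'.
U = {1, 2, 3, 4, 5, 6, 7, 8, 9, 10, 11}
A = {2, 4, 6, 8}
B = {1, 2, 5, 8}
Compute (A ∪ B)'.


U = {1, 2, 3, 4, 5, 6, 7, 8, 9, 10, 11}
A = {2, 4, 6, 8}, B = {1, 2, 5, 8}
A ∪ B = {1, 2, 4, 5, 6, 8}
(A ∪ B)' = U \ (A ∪ B) = {3, 7, 9, 10, 11}
Verification via A' ∩ B': A' = {1, 3, 5, 7, 9, 10, 11}, B' = {3, 4, 6, 7, 9, 10, 11}
A' ∩ B' = {3, 7, 9, 10, 11} ✓

{3, 7, 9, 10, 11}


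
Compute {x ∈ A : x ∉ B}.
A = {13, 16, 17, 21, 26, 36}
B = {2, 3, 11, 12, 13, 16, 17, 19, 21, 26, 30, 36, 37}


Set A = {13, 16, 17, 21, 26, 36}
Set B = {2, 3, 11, 12, 13, 16, 17, 19, 21, 26, 30, 36, 37}
Check each element of A against B:
13 ∈ B, 16 ∈ B, 17 ∈ B, 21 ∈ B, 26 ∈ B, 36 ∈ B
Elements of A not in B: {}

{}


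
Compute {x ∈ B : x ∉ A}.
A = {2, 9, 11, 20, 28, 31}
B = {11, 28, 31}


Set A = {2, 9, 11, 20, 28, 31}
Set B = {11, 28, 31}
Check each element of B against A:
11 ∈ A, 28 ∈ A, 31 ∈ A
Elements of B not in A: {}

{}


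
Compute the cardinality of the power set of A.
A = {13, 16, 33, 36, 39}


Set A = {13, 16, 33, 36, 39}
|A| = 5
The power set P(A) contains all subsets of A.
|P(A)| = 2^|A| = 2^5 = 32

32


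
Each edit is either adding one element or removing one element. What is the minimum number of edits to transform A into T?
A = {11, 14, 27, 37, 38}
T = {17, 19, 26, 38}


Set A = {11, 14, 27, 37, 38}
Set T = {17, 19, 26, 38}
Elements to remove from A (in A, not in T): {11, 14, 27, 37} → 4 removals
Elements to add to A (in T, not in A): {17, 19, 26} → 3 additions
Total edits = 4 + 3 = 7

7


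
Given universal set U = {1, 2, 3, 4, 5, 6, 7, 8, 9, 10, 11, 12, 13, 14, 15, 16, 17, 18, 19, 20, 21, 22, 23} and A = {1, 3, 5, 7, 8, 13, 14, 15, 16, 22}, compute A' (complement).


Universal set U = {1, 2, 3, 4, 5, 6, 7, 8, 9, 10, 11, 12, 13, 14, 15, 16, 17, 18, 19, 20, 21, 22, 23}
Set A = {1, 3, 5, 7, 8, 13, 14, 15, 16, 22}
A' = U \ A = elements in U but not in A
Checking each element of U:
1 (in A, exclude), 2 (not in A, include), 3 (in A, exclude), 4 (not in A, include), 5 (in A, exclude), 6 (not in A, include), 7 (in A, exclude), 8 (in A, exclude), 9 (not in A, include), 10 (not in A, include), 11 (not in A, include), 12 (not in A, include), 13 (in A, exclude), 14 (in A, exclude), 15 (in A, exclude), 16 (in A, exclude), 17 (not in A, include), 18 (not in A, include), 19 (not in A, include), 20 (not in A, include), 21 (not in A, include), 22 (in A, exclude), 23 (not in A, include)
A' = {2, 4, 6, 9, 10, 11, 12, 17, 18, 19, 20, 21, 23}

{2, 4, 6, 9, 10, 11, 12, 17, 18, 19, 20, 21, 23}


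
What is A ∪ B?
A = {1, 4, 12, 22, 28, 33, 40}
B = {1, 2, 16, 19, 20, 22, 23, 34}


Set A = {1, 4, 12, 22, 28, 33, 40}
Set B = {1, 2, 16, 19, 20, 22, 23, 34}
A ∪ B includes all elements in either set.
Elements from A: {1, 4, 12, 22, 28, 33, 40}
Elements from B not already included: {2, 16, 19, 20, 23, 34}
A ∪ B = {1, 2, 4, 12, 16, 19, 20, 22, 23, 28, 33, 34, 40}

{1, 2, 4, 12, 16, 19, 20, 22, 23, 28, 33, 34, 40}


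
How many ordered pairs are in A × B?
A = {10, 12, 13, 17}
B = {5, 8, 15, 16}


Set A = {10, 12, 13, 17} has 4 elements.
Set B = {5, 8, 15, 16} has 4 elements.
|A × B| = |A| × |B| = 4 × 4 = 16

16


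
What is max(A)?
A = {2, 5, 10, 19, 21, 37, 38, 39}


Set A = {2, 5, 10, 19, 21, 37, 38, 39}
Elements in ascending order: 2, 5, 10, 19, 21, 37, 38, 39
The largest element is 39.

39


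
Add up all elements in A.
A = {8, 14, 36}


Set A = {8, 14, 36}
Sum = 8 + 14 + 36 = 58

58


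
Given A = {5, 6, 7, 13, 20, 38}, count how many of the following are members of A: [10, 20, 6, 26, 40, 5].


Set A = {5, 6, 7, 13, 20, 38}
Candidates: [10, 20, 6, 26, 40, 5]
Check each candidate:
10 ∉ A, 20 ∈ A, 6 ∈ A, 26 ∉ A, 40 ∉ A, 5 ∈ A
Count of candidates in A: 3

3


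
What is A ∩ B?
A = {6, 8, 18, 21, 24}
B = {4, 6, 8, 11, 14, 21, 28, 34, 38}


Set A = {6, 8, 18, 21, 24}
Set B = {4, 6, 8, 11, 14, 21, 28, 34, 38}
A ∩ B includes only elements in both sets.
Check each element of A against B:
6 ✓, 8 ✓, 18 ✗, 21 ✓, 24 ✗
A ∩ B = {6, 8, 21}

{6, 8, 21}


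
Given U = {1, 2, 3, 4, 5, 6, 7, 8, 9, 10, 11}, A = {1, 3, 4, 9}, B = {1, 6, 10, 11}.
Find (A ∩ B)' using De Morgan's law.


U = {1, 2, 3, 4, 5, 6, 7, 8, 9, 10, 11}
A = {1, 3, 4, 9}, B = {1, 6, 10, 11}
A ∩ B = {1}
(A ∩ B)' = U \ (A ∩ B) = {2, 3, 4, 5, 6, 7, 8, 9, 10, 11}
Verification via A' ∪ B': A' = {2, 5, 6, 7, 8, 10, 11}, B' = {2, 3, 4, 5, 7, 8, 9}
A' ∪ B' = {2, 3, 4, 5, 6, 7, 8, 9, 10, 11} ✓

{2, 3, 4, 5, 6, 7, 8, 9, 10, 11}


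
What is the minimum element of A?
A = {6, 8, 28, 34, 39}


Set A = {6, 8, 28, 34, 39}
Elements in ascending order: 6, 8, 28, 34, 39
The smallest element is 6.

6


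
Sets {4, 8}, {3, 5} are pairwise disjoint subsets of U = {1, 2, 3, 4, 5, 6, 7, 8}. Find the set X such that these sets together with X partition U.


U = {1, 2, 3, 4, 5, 6, 7, 8}
Shown blocks: {4, 8}, {3, 5}
A partition's blocks are pairwise disjoint and cover U, so the missing block = U \ (union of shown blocks).
Union of shown blocks: {3, 4, 5, 8}
Missing block = U \ (union) = {1, 2, 6, 7}

{1, 2, 6, 7}


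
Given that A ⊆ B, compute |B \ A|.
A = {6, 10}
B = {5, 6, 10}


Set A = {6, 10}, |A| = 2
Set B = {5, 6, 10}, |B| = 3
Since A ⊆ B: B \ A = {5}
|B| - |A| = 3 - 2 = 1

1


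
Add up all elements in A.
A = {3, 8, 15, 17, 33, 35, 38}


Set A = {3, 8, 15, 17, 33, 35, 38}
Sum = 3 + 8 + 15 + 17 + 33 + 35 + 38 = 149

149


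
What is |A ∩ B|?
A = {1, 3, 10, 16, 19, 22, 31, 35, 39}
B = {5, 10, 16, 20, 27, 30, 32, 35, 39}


Set A = {1, 3, 10, 16, 19, 22, 31, 35, 39}
Set B = {5, 10, 16, 20, 27, 30, 32, 35, 39}
A ∩ B = {10, 16, 35, 39}
|A ∩ B| = 4

4


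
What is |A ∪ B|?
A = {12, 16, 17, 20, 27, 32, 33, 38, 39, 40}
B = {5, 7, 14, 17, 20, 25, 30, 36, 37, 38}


Set A = {12, 16, 17, 20, 27, 32, 33, 38, 39, 40}, |A| = 10
Set B = {5, 7, 14, 17, 20, 25, 30, 36, 37, 38}, |B| = 10
A ∩ B = {17, 20, 38}, |A ∩ B| = 3
|A ∪ B| = |A| + |B| - |A ∩ B| = 10 + 10 - 3 = 17

17


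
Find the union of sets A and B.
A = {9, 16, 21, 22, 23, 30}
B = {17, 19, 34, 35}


Set A = {9, 16, 21, 22, 23, 30}
Set B = {17, 19, 34, 35}
A ∪ B includes all elements in either set.
Elements from A: {9, 16, 21, 22, 23, 30}
Elements from B not already included: {17, 19, 34, 35}
A ∪ B = {9, 16, 17, 19, 21, 22, 23, 30, 34, 35}

{9, 16, 17, 19, 21, 22, 23, 30, 34, 35}


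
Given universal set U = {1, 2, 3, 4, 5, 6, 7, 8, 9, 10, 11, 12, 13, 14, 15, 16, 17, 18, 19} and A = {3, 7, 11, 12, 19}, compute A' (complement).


Universal set U = {1, 2, 3, 4, 5, 6, 7, 8, 9, 10, 11, 12, 13, 14, 15, 16, 17, 18, 19}
Set A = {3, 7, 11, 12, 19}
A' = U \ A = elements in U but not in A
Checking each element of U:
1 (not in A, include), 2 (not in A, include), 3 (in A, exclude), 4 (not in A, include), 5 (not in A, include), 6 (not in A, include), 7 (in A, exclude), 8 (not in A, include), 9 (not in A, include), 10 (not in A, include), 11 (in A, exclude), 12 (in A, exclude), 13 (not in A, include), 14 (not in A, include), 15 (not in A, include), 16 (not in A, include), 17 (not in A, include), 18 (not in A, include), 19 (in A, exclude)
A' = {1, 2, 4, 5, 6, 8, 9, 10, 13, 14, 15, 16, 17, 18}

{1, 2, 4, 5, 6, 8, 9, 10, 13, 14, 15, 16, 17, 18}


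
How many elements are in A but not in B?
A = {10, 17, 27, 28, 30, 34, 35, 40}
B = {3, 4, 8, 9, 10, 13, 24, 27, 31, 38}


Set A = {10, 17, 27, 28, 30, 34, 35, 40}
Set B = {3, 4, 8, 9, 10, 13, 24, 27, 31, 38}
A \ B = {17, 28, 30, 34, 35, 40}
|A \ B| = 6

6


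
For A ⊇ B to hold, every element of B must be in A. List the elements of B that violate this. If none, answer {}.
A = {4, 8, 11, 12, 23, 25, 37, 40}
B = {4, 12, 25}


Set A = {4, 8, 11, 12, 23, 25, 37, 40}
Set B = {4, 12, 25}
Check each element of B against A:
4 ∈ A, 12 ∈ A, 25 ∈ A
Elements of B not in A: {}

{}


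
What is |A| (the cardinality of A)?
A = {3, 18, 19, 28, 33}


Set A = {3, 18, 19, 28, 33}
Listing elements: 3, 18, 19, 28, 33
Counting: 5 elements
|A| = 5

5


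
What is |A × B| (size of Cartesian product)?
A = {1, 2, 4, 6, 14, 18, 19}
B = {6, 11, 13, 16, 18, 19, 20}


Set A = {1, 2, 4, 6, 14, 18, 19} has 7 elements.
Set B = {6, 11, 13, 16, 18, 19, 20} has 7 elements.
|A × B| = |A| × |B| = 7 × 7 = 49

49


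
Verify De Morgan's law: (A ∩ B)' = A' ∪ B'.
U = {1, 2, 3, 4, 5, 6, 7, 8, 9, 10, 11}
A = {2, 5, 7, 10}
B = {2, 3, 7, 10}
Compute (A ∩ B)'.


U = {1, 2, 3, 4, 5, 6, 7, 8, 9, 10, 11}
A = {2, 5, 7, 10}, B = {2, 3, 7, 10}
A ∩ B = {2, 7, 10}
(A ∩ B)' = U \ (A ∩ B) = {1, 3, 4, 5, 6, 8, 9, 11}
Verification via A' ∪ B': A' = {1, 3, 4, 6, 8, 9, 11}, B' = {1, 4, 5, 6, 8, 9, 11}
A' ∪ B' = {1, 3, 4, 5, 6, 8, 9, 11} ✓

{1, 3, 4, 5, 6, 8, 9, 11}


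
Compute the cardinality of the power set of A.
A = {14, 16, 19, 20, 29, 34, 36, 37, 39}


Set A = {14, 16, 19, 20, 29, 34, 36, 37, 39}
|A| = 9
The power set P(A) contains all subsets of A.
|P(A)| = 2^|A| = 2^9 = 512

512


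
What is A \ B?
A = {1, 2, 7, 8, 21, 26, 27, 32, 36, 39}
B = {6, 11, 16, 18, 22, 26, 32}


Set A = {1, 2, 7, 8, 21, 26, 27, 32, 36, 39}
Set B = {6, 11, 16, 18, 22, 26, 32}
A \ B includes elements in A that are not in B.
Check each element of A:
1 (not in B, keep), 2 (not in B, keep), 7 (not in B, keep), 8 (not in B, keep), 21 (not in B, keep), 26 (in B, remove), 27 (not in B, keep), 32 (in B, remove), 36 (not in B, keep), 39 (not in B, keep)
A \ B = {1, 2, 7, 8, 21, 27, 36, 39}

{1, 2, 7, 8, 21, 27, 36, 39}


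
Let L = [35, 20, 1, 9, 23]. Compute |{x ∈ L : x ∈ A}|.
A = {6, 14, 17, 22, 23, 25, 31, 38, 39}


Set A = {6, 14, 17, 22, 23, 25, 31, 38, 39}
Candidates: [35, 20, 1, 9, 23]
Check each candidate:
35 ∉ A, 20 ∉ A, 1 ∉ A, 9 ∉ A, 23 ∈ A
Count of candidates in A: 1

1


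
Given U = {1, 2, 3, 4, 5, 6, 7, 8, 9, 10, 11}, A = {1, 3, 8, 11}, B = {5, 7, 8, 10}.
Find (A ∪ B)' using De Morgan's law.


U = {1, 2, 3, 4, 5, 6, 7, 8, 9, 10, 11}
A = {1, 3, 8, 11}, B = {5, 7, 8, 10}
A ∪ B = {1, 3, 5, 7, 8, 10, 11}
(A ∪ B)' = U \ (A ∪ B) = {2, 4, 6, 9}
Verification via A' ∩ B': A' = {2, 4, 5, 6, 7, 9, 10}, B' = {1, 2, 3, 4, 6, 9, 11}
A' ∩ B' = {2, 4, 6, 9} ✓

{2, 4, 6, 9}


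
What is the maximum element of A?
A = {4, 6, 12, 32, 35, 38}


Set A = {4, 6, 12, 32, 35, 38}
Elements in ascending order: 4, 6, 12, 32, 35, 38
The largest element is 38.

38


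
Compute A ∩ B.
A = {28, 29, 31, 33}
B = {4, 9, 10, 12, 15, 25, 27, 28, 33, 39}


Set A = {28, 29, 31, 33}
Set B = {4, 9, 10, 12, 15, 25, 27, 28, 33, 39}
A ∩ B includes only elements in both sets.
Check each element of A against B:
28 ✓, 29 ✗, 31 ✗, 33 ✓
A ∩ B = {28, 33}

{28, 33}


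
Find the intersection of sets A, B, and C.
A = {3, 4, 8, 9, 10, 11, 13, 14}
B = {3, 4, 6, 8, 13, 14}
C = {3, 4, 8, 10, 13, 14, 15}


Set A = {3, 4, 8, 9, 10, 11, 13, 14}
Set B = {3, 4, 6, 8, 13, 14}
Set C = {3, 4, 8, 10, 13, 14, 15}
First, A ∩ B = {3, 4, 8, 13, 14}
Then, (A ∩ B) ∩ C = {3, 4, 8, 13, 14}

{3, 4, 8, 13, 14}


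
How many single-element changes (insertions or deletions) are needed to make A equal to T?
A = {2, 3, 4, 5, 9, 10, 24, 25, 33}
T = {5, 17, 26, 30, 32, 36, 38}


Set A = {2, 3, 4, 5, 9, 10, 24, 25, 33}
Set T = {5, 17, 26, 30, 32, 36, 38}
Elements to remove from A (in A, not in T): {2, 3, 4, 9, 10, 24, 25, 33} → 8 removals
Elements to add to A (in T, not in A): {17, 26, 30, 32, 36, 38} → 6 additions
Total edits = 8 + 6 = 14

14


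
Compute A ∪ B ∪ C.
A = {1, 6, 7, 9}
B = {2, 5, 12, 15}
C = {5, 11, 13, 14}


Set A = {1, 6, 7, 9}
Set B = {2, 5, 12, 15}
Set C = {5, 11, 13, 14}
First, A ∪ B = {1, 2, 5, 6, 7, 9, 12, 15}
Then, (A ∪ B) ∪ C = {1, 2, 5, 6, 7, 9, 11, 12, 13, 14, 15}

{1, 2, 5, 6, 7, 9, 11, 12, 13, 14, 15}


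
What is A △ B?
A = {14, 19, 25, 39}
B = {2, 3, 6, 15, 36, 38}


Set A = {14, 19, 25, 39}
Set B = {2, 3, 6, 15, 36, 38}
A △ B = (A \ B) ∪ (B \ A)
Elements in A but not B: {14, 19, 25, 39}
Elements in B but not A: {2, 3, 6, 15, 36, 38}
A △ B = {2, 3, 6, 14, 15, 19, 25, 36, 38, 39}

{2, 3, 6, 14, 15, 19, 25, 36, 38, 39}


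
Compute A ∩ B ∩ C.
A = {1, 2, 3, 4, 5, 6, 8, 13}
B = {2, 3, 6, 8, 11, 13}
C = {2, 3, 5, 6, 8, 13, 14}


Set A = {1, 2, 3, 4, 5, 6, 8, 13}
Set B = {2, 3, 6, 8, 11, 13}
Set C = {2, 3, 5, 6, 8, 13, 14}
First, A ∩ B = {2, 3, 6, 8, 13}
Then, (A ∩ B) ∩ C = {2, 3, 6, 8, 13}

{2, 3, 6, 8, 13}


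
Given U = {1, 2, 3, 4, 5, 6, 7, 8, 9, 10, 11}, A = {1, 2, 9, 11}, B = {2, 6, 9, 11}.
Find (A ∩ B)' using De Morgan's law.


U = {1, 2, 3, 4, 5, 6, 7, 8, 9, 10, 11}
A = {1, 2, 9, 11}, B = {2, 6, 9, 11}
A ∩ B = {2, 9, 11}
(A ∩ B)' = U \ (A ∩ B) = {1, 3, 4, 5, 6, 7, 8, 10}
Verification via A' ∪ B': A' = {3, 4, 5, 6, 7, 8, 10}, B' = {1, 3, 4, 5, 7, 8, 10}
A' ∪ B' = {1, 3, 4, 5, 6, 7, 8, 10} ✓

{1, 3, 4, 5, 6, 7, 8, 10}


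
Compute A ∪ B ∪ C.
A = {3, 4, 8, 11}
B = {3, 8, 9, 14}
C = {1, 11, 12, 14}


Set A = {3, 4, 8, 11}
Set B = {3, 8, 9, 14}
Set C = {1, 11, 12, 14}
First, A ∪ B = {3, 4, 8, 9, 11, 14}
Then, (A ∪ B) ∪ C = {1, 3, 4, 8, 9, 11, 12, 14}

{1, 3, 4, 8, 9, 11, 12, 14}


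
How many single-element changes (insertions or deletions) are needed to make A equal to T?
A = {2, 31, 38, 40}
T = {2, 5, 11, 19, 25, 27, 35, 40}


Set A = {2, 31, 38, 40}
Set T = {2, 5, 11, 19, 25, 27, 35, 40}
Elements to remove from A (in A, not in T): {31, 38} → 2 removals
Elements to add to A (in T, not in A): {5, 11, 19, 25, 27, 35} → 6 additions
Total edits = 2 + 6 = 8

8


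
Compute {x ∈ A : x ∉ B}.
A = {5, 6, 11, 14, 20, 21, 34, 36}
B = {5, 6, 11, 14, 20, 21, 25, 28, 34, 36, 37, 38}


Set A = {5, 6, 11, 14, 20, 21, 34, 36}
Set B = {5, 6, 11, 14, 20, 21, 25, 28, 34, 36, 37, 38}
Check each element of A against B:
5 ∈ B, 6 ∈ B, 11 ∈ B, 14 ∈ B, 20 ∈ B, 21 ∈ B, 34 ∈ B, 36 ∈ B
Elements of A not in B: {}

{}


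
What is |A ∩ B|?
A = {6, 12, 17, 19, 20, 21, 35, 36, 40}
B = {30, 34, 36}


Set A = {6, 12, 17, 19, 20, 21, 35, 36, 40}
Set B = {30, 34, 36}
A ∩ B = {36}
|A ∩ B| = 1

1


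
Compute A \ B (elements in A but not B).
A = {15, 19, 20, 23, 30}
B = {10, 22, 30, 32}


Set A = {15, 19, 20, 23, 30}
Set B = {10, 22, 30, 32}
A \ B includes elements in A that are not in B.
Check each element of A:
15 (not in B, keep), 19 (not in B, keep), 20 (not in B, keep), 23 (not in B, keep), 30 (in B, remove)
A \ B = {15, 19, 20, 23}

{15, 19, 20, 23}


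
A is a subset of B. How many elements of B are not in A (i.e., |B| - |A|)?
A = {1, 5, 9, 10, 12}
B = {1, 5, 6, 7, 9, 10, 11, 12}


Set A = {1, 5, 9, 10, 12}, |A| = 5
Set B = {1, 5, 6, 7, 9, 10, 11, 12}, |B| = 8
Since A ⊆ B: B \ A = {6, 7, 11}
|B| - |A| = 8 - 5 = 3

3


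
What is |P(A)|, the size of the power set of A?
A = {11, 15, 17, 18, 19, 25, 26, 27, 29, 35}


Set A = {11, 15, 17, 18, 19, 25, 26, 27, 29, 35}
|A| = 10
The power set P(A) contains all subsets of A.
|P(A)| = 2^|A| = 2^10 = 1024

1024


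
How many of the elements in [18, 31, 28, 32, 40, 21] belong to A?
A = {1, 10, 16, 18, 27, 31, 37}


Set A = {1, 10, 16, 18, 27, 31, 37}
Candidates: [18, 31, 28, 32, 40, 21]
Check each candidate:
18 ∈ A, 31 ∈ A, 28 ∉ A, 32 ∉ A, 40 ∉ A, 21 ∉ A
Count of candidates in A: 2

2


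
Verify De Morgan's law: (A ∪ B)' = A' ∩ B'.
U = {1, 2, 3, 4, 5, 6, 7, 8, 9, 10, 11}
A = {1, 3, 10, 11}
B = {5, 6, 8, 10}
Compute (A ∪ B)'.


U = {1, 2, 3, 4, 5, 6, 7, 8, 9, 10, 11}
A = {1, 3, 10, 11}, B = {5, 6, 8, 10}
A ∪ B = {1, 3, 5, 6, 8, 10, 11}
(A ∪ B)' = U \ (A ∪ B) = {2, 4, 7, 9}
Verification via A' ∩ B': A' = {2, 4, 5, 6, 7, 8, 9}, B' = {1, 2, 3, 4, 7, 9, 11}
A' ∩ B' = {2, 4, 7, 9} ✓

{2, 4, 7, 9}


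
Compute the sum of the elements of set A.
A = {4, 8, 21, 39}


Set A = {4, 8, 21, 39}
Sum = 4 + 8 + 21 + 39 = 72

72


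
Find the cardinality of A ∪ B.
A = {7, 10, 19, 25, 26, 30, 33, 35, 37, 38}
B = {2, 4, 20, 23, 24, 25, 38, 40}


Set A = {7, 10, 19, 25, 26, 30, 33, 35, 37, 38}, |A| = 10
Set B = {2, 4, 20, 23, 24, 25, 38, 40}, |B| = 8
A ∩ B = {25, 38}, |A ∩ B| = 2
|A ∪ B| = |A| + |B| - |A ∩ B| = 10 + 8 - 2 = 16

16


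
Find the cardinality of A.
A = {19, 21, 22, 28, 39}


Set A = {19, 21, 22, 28, 39}
Listing elements: 19, 21, 22, 28, 39
Counting: 5 elements
|A| = 5

5


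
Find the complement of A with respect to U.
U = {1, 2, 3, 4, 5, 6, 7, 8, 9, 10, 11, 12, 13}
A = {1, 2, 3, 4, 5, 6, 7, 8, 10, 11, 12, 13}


Universal set U = {1, 2, 3, 4, 5, 6, 7, 8, 9, 10, 11, 12, 13}
Set A = {1, 2, 3, 4, 5, 6, 7, 8, 10, 11, 12, 13}
A' = U \ A = elements in U but not in A
Checking each element of U:
1 (in A, exclude), 2 (in A, exclude), 3 (in A, exclude), 4 (in A, exclude), 5 (in A, exclude), 6 (in A, exclude), 7 (in A, exclude), 8 (in A, exclude), 9 (not in A, include), 10 (in A, exclude), 11 (in A, exclude), 12 (in A, exclude), 13 (in A, exclude)
A' = {9}

{9}


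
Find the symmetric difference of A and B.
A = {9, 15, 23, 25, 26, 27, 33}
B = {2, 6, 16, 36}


Set A = {9, 15, 23, 25, 26, 27, 33}
Set B = {2, 6, 16, 36}
A △ B = (A \ B) ∪ (B \ A)
Elements in A but not B: {9, 15, 23, 25, 26, 27, 33}
Elements in B but not A: {2, 6, 16, 36}
A △ B = {2, 6, 9, 15, 16, 23, 25, 26, 27, 33, 36}

{2, 6, 9, 15, 16, 23, 25, 26, 27, 33, 36}


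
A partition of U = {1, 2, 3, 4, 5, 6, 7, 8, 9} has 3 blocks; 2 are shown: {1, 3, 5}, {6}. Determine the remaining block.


U = {1, 2, 3, 4, 5, 6, 7, 8, 9}
Shown blocks: {1, 3, 5}, {6}
A partition's blocks are pairwise disjoint and cover U, so the missing block = U \ (union of shown blocks).
Union of shown blocks: {1, 3, 5, 6}
Missing block = U \ (union) = {2, 4, 7, 8, 9}

{2, 4, 7, 8, 9}


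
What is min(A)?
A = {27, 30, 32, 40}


Set A = {27, 30, 32, 40}
Elements in ascending order: 27, 30, 32, 40
The smallest element is 27.

27


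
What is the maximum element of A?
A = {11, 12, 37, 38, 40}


Set A = {11, 12, 37, 38, 40}
Elements in ascending order: 11, 12, 37, 38, 40
The largest element is 40.

40


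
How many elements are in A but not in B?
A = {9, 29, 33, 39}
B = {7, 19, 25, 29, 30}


Set A = {9, 29, 33, 39}
Set B = {7, 19, 25, 29, 30}
A \ B = {9, 33, 39}
|A \ B| = 3

3


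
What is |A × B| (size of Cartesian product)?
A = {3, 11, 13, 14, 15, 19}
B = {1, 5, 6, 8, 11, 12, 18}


Set A = {3, 11, 13, 14, 15, 19} has 6 elements.
Set B = {1, 5, 6, 8, 11, 12, 18} has 7 elements.
|A × B| = |A| × |B| = 6 × 7 = 42

42


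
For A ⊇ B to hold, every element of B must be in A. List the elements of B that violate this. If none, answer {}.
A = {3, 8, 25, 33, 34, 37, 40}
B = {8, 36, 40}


Set A = {3, 8, 25, 33, 34, 37, 40}
Set B = {8, 36, 40}
Check each element of B against A:
8 ∈ A, 36 ∉ A (include), 40 ∈ A
Elements of B not in A: {36}

{36}


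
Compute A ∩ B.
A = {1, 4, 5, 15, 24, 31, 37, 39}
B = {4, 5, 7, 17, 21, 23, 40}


Set A = {1, 4, 5, 15, 24, 31, 37, 39}
Set B = {4, 5, 7, 17, 21, 23, 40}
A ∩ B includes only elements in both sets.
Check each element of A against B:
1 ✗, 4 ✓, 5 ✓, 15 ✗, 24 ✗, 31 ✗, 37 ✗, 39 ✗
A ∩ B = {4, 5}

{4, 5}


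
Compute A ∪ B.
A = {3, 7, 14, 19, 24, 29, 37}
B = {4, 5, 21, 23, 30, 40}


Set A = {3, 7, 14, 19, 24, 29, 37}
Set B = {4, 5, 21, 23, 30, 40}
A ∪ B includes all elements in either set.
Elements from A: {3, 7, 14, 19, 24, 29, 37}
Elements from B not already included: {4, 5, 21, 23, 30, 40}
A ∪ B = {3, 4, 5, 7, 14, 19, 21, 23, 24, 29, 30, 37, 40}

{3, 4, 5, 7, 14, 19, 21, 23, 24, 29, 30, 37, 40}


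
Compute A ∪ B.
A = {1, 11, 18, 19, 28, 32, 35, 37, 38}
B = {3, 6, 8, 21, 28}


Set A = {1, 11, 18, 19, 28, 32, 35, 37, 38}
Set B = {3, 6, 8, 21, 28}
A ∪ B includes all elements in either set.
Elements from A: {1, 11, 18, 19, 28, 32, 35, 37, 38}
Elements from B not already included: {3, 6, 8, 21}
A ∪ B = {1, 3, 6, 8, 11, 18, 19, 21, 28, 32, 35, 37, 38}

{1, 3, 6, 8, 11, 18, 19, 21, 28, 32, 35, 37, 38}


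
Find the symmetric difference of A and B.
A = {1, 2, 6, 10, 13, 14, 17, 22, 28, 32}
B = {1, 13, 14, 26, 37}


Set A = {1, 2, 6, 10, 13, 14, 17, 22, 28, 32}
Set B = {1, 13, 14, 26, 37}
A △ B = (A \ B) ∪ (B \ A)
Elements in A but not B: {2, 6, 10, 17, 22, 28, 32}
Elements in B but not A: {26, 37}
A △ B = {2, 6, 10, 17, 22, 26, 28, 32, 37}

{2, 6, 10, 17, 22, 26, 28, 32, 37}


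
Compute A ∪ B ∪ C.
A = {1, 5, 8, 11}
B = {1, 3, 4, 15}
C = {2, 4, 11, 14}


Set A = {1, 5, 8, 11}
Set B = {1, 3, 4, 15}
Set C = {2, 4, 11, 14}
First, A ∪ B = {1, 3, 4, 5, 8, 11, 15}
Then, (A ∪ B) ∪ C = {1, 2, 3, 4, 5, 8, 11, 14, 15}

{1, 2, 3, 4, 5, 8, 11, 14, 15}


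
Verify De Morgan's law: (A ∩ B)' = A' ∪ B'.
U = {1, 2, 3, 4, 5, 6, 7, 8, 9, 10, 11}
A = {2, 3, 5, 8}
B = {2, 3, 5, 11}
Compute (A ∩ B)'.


U = {1, 2, 3, 4, 5, 6, 7, 8, 9, 10, 11}
A = {2, 3, 5, 8}, B = {2, 3, 5, 11}
A ∩ B = {2, 3, 5}
(A ∩ B)' = U \ (A ∩ B) = {1, 4, 6, 7, 8, 9, 10, 11}
Verification via A' ∪ B': A' = {1, 4, 6, 7, 9, 10, 11}, B' = {1, 4, 6, 7, 8, 9, 10}
A' ∪ B' = {1, 4, 6, 7, 8, 9, 10, 11} ✓

{1, 4, 6, 7, 8, 9, 10, 11}


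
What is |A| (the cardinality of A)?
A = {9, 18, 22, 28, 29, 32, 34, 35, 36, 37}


Set A = {9, 18, 22, 28, 29, 32, 34, 35, 36, 37}
Listing elements: 9, 18, 22, 28, 29, 32, 34, 35, 36, 37
Counting: 10 elements
|A| = 10

10


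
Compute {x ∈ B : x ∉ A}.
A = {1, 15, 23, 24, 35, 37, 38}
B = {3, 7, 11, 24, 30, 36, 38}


Set A = {1, 15, 23, 24, 35, 37, 38}
Set B = {3, 7, 11, 24, 30, 36, 38}
Check each element of B against A:
3 ∉ A (include), 7 ∉ A (include), 11 ∉ A (include), 24 ∈ A, 30 ∉ A (include), 36 ∉ A (include), 38 ∈ A
Elements of B not in A: {3, 7, 11, 30, 36}

{3, 7, 11, 30, 36}


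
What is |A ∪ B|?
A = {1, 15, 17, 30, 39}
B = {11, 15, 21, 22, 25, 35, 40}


Set A = {1, 15, 17, 30, 39}, |A| = 5
Set B = {11, 15, 21, 22, 25, 35, 40}, |B| = 7
A ∩ B = {15}, |A ∩ B| = 1
|A ∪ B| = |A| + |B| - |A ∩ B| = 5 + 7 - 1 = 11

11


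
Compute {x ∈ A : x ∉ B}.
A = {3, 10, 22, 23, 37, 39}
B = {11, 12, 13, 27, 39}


Set A = {3, 10, 22, 23, 37, 39}
Set B = {11, 12, 13, 27, 39}
Check each element of A against B:
3 ∉ B (include), 10 ∉ B (include), 22 ∉ B (include), 23 ∉ B (include), 37 ∉ B (include), 39 ∈ B
Elements of A not in B: {3, 10, 22, 23, 37}

{3, 10, 22, 23, 37}
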